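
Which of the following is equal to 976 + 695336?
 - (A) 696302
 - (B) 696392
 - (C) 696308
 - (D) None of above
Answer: D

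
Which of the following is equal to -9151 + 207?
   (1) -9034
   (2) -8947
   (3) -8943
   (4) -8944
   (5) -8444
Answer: 4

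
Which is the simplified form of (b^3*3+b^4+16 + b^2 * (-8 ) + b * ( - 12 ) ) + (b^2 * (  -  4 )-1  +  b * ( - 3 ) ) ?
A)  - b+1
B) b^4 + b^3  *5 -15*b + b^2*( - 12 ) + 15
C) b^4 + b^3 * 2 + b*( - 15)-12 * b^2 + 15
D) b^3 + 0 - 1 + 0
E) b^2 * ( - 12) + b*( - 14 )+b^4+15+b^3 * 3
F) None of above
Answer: F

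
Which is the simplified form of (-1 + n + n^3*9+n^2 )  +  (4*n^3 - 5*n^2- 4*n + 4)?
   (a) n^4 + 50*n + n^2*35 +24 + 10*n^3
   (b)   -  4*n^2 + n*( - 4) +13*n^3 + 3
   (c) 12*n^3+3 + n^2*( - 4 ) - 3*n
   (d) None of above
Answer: d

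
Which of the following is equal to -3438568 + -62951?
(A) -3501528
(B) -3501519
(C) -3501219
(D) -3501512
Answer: B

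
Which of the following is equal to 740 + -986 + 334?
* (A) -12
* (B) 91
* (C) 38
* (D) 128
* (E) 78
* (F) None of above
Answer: F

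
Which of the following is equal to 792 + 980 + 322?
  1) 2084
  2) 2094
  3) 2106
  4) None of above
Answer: 2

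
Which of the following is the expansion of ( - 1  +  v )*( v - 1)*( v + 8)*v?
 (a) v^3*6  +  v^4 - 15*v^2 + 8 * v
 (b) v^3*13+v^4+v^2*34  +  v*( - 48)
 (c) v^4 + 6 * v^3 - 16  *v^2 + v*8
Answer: a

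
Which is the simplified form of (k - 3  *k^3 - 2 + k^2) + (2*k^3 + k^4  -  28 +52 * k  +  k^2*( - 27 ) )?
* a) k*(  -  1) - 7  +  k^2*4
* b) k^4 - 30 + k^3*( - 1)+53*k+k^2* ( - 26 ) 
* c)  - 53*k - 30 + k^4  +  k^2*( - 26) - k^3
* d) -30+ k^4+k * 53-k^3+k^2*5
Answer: b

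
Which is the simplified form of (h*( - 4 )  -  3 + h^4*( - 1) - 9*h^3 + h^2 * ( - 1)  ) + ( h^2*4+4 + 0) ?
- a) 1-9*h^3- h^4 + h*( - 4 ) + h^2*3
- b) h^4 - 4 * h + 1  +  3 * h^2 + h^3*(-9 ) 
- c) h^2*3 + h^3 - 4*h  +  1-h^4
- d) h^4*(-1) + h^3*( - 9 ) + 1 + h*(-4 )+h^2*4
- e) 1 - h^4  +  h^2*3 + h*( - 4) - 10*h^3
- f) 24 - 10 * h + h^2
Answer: a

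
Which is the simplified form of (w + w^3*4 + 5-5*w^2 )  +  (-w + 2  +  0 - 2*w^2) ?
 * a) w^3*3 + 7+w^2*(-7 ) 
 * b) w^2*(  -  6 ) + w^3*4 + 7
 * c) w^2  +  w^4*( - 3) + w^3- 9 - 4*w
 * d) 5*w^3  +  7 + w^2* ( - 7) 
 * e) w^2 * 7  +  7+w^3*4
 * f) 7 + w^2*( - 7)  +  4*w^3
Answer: f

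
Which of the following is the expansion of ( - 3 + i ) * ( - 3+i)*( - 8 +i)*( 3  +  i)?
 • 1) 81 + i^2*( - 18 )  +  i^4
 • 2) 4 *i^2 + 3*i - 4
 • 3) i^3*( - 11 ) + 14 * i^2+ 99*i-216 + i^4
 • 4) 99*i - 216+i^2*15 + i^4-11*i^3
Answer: 4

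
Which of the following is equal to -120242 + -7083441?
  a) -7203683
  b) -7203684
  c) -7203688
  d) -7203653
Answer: a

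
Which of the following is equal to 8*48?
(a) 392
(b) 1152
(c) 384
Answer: c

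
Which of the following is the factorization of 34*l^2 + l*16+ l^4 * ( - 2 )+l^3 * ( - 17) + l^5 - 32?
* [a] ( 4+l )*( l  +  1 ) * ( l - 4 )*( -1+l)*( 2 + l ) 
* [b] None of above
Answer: b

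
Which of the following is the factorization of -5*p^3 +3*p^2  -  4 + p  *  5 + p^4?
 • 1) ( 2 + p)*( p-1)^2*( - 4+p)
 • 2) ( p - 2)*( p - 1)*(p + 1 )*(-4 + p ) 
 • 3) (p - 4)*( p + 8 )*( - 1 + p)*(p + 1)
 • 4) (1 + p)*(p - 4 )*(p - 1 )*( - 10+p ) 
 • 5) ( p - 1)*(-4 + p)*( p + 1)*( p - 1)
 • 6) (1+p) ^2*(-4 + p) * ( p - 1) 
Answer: 5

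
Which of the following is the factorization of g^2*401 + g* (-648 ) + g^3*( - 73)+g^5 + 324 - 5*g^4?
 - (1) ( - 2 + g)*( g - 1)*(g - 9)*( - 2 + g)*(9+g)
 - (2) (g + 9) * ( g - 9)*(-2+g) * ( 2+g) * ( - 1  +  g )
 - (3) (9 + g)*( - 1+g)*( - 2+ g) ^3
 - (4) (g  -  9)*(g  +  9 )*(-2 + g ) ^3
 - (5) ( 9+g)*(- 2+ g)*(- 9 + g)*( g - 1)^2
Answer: 1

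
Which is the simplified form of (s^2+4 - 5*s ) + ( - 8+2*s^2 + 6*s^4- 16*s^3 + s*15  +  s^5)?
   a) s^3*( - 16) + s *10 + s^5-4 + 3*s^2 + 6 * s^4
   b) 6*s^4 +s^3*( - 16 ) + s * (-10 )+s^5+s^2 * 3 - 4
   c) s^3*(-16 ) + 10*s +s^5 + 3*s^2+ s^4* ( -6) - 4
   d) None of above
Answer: a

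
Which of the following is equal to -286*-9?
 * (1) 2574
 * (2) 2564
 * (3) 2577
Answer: 1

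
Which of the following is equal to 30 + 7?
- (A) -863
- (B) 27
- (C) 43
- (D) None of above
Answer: D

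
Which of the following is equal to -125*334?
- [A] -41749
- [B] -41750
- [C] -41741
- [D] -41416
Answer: B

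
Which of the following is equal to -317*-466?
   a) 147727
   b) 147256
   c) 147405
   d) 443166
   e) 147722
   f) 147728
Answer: e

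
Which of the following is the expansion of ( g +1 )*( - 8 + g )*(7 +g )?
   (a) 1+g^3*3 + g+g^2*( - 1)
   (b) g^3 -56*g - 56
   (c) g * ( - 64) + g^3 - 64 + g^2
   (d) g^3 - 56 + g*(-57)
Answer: d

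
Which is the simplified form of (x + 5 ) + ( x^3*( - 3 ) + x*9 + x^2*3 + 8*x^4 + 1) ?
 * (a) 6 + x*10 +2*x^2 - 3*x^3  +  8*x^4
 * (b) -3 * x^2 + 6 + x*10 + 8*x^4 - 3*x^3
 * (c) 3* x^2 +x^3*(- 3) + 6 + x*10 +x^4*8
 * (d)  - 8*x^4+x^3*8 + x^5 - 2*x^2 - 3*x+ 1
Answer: c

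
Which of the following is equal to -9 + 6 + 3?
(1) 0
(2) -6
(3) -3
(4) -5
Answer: 1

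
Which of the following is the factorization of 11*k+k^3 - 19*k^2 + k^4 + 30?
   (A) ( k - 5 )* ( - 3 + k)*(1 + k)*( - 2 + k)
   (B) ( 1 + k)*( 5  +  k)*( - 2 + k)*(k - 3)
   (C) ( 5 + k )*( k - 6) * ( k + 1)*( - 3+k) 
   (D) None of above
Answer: B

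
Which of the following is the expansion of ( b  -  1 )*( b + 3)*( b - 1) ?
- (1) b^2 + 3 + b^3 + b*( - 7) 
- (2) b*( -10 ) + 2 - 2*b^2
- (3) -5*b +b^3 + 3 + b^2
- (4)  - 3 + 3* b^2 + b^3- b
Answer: 3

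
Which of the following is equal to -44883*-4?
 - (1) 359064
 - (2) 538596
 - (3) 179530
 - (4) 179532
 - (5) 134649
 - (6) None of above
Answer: 4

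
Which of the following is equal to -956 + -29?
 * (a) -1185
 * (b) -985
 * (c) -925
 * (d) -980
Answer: b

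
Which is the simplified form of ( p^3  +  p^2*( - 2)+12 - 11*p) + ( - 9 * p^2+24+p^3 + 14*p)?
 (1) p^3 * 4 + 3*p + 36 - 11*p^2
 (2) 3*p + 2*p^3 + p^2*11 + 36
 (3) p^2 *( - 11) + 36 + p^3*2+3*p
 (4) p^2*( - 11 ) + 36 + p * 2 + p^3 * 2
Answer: 3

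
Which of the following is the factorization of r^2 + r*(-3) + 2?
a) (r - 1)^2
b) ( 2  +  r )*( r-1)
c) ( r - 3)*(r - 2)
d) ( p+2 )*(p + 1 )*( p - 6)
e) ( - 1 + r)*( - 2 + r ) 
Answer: e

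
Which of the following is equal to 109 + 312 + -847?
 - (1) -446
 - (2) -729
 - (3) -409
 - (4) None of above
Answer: 4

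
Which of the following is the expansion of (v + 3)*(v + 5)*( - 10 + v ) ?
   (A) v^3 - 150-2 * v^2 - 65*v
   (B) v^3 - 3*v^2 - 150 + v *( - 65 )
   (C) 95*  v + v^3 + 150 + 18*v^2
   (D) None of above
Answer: A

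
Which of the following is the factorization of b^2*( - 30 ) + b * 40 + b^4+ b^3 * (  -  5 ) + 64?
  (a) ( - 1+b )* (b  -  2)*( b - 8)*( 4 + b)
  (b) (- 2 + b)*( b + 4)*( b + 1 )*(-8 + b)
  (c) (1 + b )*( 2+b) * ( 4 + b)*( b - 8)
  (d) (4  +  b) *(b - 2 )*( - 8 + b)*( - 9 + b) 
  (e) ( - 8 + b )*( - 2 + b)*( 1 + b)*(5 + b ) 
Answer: b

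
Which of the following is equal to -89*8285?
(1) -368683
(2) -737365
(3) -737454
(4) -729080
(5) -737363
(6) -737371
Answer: 2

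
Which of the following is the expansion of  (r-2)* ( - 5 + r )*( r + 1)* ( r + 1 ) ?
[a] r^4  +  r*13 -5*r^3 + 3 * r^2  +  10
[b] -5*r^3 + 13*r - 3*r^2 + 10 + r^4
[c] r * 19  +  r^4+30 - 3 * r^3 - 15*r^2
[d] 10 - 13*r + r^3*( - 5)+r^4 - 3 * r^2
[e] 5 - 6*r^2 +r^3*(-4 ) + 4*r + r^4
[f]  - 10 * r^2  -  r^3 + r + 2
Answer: b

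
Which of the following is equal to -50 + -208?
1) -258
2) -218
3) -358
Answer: 1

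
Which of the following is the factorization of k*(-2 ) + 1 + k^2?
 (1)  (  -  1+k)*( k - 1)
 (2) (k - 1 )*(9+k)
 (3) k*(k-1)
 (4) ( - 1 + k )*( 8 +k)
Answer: 1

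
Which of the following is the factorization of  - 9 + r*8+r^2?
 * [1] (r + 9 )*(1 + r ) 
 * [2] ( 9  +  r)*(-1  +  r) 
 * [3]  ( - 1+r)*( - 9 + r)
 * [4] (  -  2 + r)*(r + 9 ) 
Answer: 2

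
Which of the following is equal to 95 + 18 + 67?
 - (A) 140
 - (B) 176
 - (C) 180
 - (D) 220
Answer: C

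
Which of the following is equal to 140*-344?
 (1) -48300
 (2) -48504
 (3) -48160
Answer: 3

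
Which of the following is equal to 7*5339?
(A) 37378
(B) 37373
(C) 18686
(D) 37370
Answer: B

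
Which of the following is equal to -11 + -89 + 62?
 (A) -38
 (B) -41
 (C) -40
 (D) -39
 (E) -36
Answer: A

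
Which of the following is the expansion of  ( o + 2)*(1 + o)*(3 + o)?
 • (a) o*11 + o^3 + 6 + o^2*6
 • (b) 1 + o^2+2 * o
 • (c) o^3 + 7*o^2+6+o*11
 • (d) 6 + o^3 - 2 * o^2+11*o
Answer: a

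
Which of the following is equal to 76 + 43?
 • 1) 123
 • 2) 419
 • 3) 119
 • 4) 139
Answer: 3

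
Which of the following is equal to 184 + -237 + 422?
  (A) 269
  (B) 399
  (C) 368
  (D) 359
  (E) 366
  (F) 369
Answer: F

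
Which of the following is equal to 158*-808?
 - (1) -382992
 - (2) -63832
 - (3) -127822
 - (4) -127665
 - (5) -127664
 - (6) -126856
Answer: 5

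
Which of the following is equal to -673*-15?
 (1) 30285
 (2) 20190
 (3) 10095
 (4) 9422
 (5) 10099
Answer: 3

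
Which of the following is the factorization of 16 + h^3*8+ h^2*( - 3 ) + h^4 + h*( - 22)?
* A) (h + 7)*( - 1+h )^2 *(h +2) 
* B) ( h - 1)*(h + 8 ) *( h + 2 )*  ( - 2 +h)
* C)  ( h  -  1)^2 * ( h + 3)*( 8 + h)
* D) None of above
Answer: D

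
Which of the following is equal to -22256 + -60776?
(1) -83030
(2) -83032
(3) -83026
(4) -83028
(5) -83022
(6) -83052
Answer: 2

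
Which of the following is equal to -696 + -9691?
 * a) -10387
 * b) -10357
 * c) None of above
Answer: a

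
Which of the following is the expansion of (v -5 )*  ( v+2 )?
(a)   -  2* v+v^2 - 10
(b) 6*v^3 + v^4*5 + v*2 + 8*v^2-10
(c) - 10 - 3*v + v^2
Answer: c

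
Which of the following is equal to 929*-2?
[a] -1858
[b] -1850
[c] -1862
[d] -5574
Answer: a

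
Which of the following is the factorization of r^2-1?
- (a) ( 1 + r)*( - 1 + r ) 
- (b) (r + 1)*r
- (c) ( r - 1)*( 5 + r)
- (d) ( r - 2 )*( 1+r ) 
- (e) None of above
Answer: a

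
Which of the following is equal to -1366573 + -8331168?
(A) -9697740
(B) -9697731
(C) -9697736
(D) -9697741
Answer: D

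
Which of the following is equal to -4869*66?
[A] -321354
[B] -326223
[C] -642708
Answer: A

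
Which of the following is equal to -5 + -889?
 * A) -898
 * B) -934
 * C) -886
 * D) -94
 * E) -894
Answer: E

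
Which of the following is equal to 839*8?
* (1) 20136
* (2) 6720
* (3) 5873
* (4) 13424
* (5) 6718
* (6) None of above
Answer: 6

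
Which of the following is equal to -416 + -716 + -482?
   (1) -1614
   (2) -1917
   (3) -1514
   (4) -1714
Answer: 1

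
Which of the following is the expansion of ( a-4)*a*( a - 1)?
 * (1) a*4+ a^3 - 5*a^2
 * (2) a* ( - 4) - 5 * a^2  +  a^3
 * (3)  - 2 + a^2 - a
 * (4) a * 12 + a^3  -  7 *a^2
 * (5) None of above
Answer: 1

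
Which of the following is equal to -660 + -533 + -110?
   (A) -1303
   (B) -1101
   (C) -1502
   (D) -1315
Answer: A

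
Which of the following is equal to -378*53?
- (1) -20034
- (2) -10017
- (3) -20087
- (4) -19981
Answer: 1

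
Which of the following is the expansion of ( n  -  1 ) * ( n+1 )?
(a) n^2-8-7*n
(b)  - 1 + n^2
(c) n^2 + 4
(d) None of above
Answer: b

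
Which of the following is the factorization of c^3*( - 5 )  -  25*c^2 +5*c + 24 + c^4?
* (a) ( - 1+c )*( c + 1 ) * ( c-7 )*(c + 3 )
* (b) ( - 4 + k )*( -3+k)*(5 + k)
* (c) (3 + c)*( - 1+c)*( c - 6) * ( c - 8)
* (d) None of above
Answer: d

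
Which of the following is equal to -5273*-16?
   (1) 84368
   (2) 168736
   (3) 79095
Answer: 1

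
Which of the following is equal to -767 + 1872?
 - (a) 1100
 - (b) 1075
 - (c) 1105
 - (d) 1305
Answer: c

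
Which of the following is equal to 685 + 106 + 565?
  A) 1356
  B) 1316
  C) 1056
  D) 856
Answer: A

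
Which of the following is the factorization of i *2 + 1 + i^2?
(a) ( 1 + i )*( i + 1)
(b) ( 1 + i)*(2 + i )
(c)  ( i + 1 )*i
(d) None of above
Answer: a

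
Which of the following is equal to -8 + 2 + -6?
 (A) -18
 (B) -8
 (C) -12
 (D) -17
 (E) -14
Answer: C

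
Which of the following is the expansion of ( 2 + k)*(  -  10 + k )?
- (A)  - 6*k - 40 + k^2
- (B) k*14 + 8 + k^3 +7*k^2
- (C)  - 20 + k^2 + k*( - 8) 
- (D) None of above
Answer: C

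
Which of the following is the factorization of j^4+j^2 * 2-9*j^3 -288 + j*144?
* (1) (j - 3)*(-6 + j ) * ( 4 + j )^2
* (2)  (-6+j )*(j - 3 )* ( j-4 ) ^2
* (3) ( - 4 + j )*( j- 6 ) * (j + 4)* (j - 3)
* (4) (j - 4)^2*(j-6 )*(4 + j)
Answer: 3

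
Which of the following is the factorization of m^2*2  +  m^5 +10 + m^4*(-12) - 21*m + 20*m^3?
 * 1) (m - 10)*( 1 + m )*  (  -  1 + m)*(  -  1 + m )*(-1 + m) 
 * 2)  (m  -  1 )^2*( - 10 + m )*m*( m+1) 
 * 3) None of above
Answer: 1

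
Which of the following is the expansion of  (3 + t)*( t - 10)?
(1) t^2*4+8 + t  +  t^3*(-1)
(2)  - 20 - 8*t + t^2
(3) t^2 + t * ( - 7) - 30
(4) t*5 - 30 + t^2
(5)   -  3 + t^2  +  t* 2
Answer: 3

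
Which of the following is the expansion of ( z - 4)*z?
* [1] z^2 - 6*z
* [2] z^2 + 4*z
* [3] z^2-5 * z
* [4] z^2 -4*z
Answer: 4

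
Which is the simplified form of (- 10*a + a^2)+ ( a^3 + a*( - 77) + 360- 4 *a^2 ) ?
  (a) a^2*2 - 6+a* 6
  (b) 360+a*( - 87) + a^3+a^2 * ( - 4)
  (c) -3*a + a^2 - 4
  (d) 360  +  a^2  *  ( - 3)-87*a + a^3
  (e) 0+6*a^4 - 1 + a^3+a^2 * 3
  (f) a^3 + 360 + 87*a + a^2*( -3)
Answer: d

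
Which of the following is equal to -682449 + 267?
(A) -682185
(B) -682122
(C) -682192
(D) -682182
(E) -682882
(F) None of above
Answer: D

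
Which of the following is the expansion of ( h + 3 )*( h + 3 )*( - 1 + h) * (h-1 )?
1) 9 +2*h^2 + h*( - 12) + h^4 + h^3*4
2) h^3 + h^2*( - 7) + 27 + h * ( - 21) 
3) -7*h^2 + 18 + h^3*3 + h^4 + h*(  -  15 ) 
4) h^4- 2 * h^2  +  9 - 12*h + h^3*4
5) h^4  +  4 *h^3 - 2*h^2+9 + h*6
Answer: 4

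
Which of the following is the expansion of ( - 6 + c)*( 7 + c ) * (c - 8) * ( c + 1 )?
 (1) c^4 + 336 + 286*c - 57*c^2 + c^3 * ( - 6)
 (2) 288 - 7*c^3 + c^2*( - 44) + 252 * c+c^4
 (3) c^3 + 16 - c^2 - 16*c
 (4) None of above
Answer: 1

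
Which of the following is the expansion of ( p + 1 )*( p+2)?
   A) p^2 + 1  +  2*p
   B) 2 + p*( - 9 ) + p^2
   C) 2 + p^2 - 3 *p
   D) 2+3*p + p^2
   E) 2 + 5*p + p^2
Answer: D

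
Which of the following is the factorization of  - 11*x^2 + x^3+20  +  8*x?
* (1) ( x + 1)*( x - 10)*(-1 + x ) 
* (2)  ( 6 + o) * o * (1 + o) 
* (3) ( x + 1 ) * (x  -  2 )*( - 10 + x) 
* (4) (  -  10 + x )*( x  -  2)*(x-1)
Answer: 3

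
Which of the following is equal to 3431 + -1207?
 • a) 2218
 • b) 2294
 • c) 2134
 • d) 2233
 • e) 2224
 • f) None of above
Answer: e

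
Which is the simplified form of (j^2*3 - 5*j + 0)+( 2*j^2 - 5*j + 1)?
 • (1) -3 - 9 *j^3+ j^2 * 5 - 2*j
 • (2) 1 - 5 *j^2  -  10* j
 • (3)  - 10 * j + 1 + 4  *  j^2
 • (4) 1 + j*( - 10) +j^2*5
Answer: 4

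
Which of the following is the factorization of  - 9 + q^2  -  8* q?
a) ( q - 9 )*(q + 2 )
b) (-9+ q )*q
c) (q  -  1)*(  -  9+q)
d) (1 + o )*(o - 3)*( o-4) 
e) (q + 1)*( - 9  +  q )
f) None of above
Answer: e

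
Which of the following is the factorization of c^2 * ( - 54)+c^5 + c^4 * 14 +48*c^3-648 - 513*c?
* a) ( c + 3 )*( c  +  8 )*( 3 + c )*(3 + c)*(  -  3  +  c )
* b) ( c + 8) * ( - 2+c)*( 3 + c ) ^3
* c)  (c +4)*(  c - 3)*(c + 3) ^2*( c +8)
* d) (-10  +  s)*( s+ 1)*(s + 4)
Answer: a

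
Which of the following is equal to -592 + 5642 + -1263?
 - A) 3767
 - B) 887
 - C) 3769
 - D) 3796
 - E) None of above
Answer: E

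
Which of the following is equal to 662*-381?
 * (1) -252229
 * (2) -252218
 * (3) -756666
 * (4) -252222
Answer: 4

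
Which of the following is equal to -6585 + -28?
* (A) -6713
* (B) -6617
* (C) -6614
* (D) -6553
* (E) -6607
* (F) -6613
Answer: F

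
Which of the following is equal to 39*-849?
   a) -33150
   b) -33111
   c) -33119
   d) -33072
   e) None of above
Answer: b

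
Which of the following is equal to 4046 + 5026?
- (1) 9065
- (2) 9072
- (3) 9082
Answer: 2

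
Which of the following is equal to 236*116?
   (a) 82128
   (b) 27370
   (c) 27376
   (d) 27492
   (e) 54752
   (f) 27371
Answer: c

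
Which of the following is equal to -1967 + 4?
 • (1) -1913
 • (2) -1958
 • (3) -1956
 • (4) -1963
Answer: 4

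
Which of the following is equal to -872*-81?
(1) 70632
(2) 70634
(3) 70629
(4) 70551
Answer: 1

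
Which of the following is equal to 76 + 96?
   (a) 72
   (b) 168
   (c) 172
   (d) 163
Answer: c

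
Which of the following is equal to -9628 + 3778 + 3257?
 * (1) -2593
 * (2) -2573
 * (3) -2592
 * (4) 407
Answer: 1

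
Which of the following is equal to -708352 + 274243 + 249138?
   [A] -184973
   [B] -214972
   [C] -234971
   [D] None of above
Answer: D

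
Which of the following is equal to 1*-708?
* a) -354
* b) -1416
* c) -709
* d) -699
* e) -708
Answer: e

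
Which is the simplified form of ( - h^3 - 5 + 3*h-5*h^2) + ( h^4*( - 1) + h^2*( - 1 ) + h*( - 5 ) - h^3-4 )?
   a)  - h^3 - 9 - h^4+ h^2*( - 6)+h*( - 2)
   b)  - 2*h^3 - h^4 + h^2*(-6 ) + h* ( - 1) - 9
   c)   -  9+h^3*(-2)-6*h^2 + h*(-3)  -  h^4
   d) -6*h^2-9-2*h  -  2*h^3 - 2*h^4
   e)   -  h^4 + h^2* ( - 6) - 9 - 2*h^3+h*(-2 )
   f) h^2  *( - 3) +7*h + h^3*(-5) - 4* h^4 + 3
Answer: e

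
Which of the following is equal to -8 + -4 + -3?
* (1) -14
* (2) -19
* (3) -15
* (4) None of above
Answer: 3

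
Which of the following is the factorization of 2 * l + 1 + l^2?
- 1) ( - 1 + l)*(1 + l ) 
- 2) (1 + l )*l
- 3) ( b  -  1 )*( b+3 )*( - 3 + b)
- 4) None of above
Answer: 4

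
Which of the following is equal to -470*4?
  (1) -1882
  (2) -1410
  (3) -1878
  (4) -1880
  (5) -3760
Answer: 4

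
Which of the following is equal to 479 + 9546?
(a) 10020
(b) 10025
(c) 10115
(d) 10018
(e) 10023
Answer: b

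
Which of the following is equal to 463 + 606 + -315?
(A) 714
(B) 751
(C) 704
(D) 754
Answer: D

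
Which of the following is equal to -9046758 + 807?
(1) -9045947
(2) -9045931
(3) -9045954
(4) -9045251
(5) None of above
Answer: 5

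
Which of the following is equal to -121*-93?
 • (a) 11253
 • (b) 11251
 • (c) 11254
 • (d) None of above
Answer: a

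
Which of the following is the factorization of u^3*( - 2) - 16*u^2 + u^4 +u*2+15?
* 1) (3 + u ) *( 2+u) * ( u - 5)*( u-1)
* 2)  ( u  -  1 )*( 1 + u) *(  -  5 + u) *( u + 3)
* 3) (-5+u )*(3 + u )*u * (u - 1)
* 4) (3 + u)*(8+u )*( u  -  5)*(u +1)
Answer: 2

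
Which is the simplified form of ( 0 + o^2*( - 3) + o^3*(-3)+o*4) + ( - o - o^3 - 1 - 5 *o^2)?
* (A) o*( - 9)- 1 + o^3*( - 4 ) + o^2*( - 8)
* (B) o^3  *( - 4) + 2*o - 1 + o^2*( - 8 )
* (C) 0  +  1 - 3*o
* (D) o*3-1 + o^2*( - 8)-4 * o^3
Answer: D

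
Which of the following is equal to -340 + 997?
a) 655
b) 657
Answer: b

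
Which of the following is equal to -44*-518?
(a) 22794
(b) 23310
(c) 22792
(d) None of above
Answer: c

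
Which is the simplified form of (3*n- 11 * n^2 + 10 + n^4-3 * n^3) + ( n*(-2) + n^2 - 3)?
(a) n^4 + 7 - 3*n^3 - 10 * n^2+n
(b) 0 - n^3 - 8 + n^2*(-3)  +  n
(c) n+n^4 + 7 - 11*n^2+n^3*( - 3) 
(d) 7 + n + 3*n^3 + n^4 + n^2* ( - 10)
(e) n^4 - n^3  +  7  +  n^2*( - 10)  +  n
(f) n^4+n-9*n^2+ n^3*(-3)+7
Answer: a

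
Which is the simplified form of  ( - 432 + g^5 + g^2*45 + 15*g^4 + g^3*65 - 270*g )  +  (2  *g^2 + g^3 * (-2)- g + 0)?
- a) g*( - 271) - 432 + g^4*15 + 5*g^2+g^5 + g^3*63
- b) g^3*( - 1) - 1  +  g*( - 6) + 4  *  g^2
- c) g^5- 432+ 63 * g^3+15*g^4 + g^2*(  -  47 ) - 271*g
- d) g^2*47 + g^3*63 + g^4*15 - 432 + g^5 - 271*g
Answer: d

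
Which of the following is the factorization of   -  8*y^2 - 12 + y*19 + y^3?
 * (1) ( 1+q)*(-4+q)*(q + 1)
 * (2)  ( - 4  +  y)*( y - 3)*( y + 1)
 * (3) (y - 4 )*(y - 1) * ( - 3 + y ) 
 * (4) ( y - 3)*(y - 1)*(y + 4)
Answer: 3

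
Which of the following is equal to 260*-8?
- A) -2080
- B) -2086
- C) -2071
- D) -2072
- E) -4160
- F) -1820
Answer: A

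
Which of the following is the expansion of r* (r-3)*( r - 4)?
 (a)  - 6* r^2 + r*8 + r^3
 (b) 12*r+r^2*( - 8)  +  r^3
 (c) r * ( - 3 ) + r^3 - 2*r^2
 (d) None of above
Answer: d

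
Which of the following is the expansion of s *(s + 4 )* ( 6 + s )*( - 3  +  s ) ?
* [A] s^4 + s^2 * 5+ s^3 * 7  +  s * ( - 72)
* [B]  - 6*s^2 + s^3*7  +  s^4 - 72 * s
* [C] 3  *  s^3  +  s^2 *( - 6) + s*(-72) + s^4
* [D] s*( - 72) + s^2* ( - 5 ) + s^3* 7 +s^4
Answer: B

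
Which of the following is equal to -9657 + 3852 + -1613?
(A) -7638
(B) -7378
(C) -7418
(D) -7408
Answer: C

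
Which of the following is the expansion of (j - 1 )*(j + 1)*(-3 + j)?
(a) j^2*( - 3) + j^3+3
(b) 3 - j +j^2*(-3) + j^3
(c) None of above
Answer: b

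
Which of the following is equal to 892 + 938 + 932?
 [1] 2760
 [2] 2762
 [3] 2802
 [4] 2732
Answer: 2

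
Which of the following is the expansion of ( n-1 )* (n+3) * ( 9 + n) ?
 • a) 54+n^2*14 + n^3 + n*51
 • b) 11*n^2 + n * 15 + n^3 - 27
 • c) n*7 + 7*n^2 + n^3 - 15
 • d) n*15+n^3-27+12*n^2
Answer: b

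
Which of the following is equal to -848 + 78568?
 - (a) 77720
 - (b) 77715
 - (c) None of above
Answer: a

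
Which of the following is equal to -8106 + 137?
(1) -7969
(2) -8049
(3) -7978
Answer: 1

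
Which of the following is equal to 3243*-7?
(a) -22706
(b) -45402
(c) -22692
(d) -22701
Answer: d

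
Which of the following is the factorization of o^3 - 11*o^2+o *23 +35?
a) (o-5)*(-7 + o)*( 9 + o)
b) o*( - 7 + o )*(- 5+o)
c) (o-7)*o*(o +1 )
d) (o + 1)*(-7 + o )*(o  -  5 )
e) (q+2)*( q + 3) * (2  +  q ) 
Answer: d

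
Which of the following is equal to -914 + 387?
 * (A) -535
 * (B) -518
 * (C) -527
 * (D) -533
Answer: C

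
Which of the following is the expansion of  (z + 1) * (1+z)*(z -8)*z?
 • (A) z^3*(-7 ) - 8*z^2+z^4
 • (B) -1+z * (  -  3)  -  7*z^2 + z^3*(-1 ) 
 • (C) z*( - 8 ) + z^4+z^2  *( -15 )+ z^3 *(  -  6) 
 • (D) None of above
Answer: C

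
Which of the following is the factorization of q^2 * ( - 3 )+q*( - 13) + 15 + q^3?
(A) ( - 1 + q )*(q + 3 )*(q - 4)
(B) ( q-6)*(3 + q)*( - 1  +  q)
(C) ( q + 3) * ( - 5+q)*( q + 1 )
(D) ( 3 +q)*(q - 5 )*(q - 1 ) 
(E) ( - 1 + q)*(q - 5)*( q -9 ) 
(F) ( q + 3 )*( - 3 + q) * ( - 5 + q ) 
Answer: D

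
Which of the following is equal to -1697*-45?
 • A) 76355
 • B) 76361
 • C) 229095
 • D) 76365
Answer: D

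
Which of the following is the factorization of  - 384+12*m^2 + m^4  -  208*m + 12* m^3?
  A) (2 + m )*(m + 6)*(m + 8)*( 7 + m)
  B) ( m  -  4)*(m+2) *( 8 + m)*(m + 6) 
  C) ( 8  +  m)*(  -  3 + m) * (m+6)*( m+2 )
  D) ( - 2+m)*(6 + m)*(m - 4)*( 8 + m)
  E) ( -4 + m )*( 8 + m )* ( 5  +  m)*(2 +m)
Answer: B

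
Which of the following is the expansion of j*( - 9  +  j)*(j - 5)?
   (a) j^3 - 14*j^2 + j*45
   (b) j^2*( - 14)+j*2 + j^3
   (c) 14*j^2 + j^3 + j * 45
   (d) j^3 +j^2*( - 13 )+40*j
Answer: a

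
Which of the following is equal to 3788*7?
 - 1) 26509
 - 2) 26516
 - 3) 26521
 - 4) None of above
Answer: 2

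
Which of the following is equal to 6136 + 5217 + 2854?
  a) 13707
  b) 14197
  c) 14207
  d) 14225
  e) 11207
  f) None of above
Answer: c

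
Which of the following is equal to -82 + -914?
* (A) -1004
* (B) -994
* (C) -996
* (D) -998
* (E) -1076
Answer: C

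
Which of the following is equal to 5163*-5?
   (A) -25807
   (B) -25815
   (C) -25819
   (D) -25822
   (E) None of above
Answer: B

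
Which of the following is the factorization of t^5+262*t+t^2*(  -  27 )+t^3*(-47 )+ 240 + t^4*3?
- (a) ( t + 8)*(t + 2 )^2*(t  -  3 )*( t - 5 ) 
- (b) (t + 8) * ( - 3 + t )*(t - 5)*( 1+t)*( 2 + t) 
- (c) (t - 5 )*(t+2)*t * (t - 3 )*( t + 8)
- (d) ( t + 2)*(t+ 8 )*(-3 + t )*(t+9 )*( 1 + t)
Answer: b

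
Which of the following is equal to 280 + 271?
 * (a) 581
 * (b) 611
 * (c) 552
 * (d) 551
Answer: d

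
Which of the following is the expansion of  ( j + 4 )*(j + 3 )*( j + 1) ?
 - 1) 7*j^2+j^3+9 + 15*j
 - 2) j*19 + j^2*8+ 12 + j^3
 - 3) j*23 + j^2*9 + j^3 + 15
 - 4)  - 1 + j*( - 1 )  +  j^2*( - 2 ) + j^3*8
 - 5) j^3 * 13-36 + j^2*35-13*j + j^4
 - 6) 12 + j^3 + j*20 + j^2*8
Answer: 2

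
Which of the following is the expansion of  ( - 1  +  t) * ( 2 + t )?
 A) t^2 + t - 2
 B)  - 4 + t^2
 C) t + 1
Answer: A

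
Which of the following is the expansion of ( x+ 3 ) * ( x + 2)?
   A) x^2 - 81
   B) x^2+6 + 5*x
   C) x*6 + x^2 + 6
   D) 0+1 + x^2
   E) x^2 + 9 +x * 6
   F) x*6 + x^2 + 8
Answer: B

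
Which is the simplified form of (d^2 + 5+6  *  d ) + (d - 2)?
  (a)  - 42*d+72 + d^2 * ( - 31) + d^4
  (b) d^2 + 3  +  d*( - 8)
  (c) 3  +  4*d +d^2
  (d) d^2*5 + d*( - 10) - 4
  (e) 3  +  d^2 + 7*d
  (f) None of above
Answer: e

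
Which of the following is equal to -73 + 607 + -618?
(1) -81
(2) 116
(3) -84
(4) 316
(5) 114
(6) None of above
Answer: 3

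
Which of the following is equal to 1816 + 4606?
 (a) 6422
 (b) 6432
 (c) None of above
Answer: a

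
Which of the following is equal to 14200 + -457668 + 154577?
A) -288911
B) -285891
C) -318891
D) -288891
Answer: D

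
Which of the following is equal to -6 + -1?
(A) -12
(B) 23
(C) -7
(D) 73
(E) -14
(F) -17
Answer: C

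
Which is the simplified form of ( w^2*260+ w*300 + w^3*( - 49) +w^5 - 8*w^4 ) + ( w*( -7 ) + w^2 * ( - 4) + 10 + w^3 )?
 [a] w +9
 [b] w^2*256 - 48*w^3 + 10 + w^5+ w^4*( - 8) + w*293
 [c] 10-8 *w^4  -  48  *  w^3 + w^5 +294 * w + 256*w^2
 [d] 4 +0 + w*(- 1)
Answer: b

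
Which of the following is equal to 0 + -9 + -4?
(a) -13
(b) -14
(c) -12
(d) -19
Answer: a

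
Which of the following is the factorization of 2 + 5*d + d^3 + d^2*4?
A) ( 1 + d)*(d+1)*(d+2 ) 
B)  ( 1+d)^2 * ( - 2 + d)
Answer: A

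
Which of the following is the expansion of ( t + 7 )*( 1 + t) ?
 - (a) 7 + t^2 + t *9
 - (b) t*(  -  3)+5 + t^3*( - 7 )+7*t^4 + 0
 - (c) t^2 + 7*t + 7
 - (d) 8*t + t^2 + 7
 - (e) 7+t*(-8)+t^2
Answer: d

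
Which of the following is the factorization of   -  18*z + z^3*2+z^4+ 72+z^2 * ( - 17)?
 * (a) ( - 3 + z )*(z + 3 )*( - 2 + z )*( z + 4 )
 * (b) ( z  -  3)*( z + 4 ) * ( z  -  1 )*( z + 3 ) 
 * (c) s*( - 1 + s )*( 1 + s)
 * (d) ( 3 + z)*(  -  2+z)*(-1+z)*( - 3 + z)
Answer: a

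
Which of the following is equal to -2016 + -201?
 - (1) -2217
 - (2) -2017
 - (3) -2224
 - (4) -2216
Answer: 1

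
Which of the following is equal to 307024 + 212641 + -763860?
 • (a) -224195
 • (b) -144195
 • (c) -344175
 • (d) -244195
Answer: d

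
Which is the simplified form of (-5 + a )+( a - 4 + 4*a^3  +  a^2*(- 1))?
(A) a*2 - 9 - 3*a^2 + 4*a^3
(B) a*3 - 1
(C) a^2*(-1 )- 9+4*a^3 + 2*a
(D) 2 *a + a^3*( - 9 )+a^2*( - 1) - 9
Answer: C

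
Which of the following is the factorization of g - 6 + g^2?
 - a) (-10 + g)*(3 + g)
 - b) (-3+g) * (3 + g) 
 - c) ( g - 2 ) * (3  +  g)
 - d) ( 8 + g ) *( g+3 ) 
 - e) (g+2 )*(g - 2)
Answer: c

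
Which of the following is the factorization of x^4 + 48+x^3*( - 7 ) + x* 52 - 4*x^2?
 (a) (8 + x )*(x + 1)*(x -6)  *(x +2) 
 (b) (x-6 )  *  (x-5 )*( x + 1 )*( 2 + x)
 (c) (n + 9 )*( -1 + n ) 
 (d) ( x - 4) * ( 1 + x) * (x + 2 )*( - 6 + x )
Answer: d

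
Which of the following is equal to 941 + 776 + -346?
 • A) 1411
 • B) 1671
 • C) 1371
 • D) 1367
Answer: C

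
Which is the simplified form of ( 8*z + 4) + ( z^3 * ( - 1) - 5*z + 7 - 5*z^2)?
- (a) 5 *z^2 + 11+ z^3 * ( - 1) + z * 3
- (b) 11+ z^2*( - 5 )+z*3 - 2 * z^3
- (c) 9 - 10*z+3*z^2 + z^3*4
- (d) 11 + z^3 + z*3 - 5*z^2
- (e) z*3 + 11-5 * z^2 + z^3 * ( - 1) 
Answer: e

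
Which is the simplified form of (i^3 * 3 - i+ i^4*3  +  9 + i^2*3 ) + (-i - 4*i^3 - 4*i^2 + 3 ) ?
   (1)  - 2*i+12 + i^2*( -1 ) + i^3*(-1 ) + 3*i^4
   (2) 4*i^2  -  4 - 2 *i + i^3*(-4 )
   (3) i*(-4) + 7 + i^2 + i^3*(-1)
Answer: 1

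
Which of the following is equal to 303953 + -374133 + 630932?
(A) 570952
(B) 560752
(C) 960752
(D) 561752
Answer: B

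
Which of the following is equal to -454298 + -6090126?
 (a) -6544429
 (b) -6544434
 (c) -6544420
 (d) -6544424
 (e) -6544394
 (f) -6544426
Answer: d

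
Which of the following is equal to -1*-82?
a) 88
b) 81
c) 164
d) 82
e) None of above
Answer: d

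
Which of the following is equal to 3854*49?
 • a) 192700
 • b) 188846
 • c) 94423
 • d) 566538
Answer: b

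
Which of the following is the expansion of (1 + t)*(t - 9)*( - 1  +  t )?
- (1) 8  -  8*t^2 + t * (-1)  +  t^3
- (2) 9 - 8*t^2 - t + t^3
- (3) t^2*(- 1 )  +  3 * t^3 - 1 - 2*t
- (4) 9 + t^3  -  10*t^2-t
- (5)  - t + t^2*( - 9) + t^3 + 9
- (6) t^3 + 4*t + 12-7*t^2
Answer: 5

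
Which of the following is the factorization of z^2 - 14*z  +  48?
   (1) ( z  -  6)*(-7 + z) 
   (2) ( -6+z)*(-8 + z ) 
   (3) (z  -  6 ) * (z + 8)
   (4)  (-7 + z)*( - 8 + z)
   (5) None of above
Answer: 2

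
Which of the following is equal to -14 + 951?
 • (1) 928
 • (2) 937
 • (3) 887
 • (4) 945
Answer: 2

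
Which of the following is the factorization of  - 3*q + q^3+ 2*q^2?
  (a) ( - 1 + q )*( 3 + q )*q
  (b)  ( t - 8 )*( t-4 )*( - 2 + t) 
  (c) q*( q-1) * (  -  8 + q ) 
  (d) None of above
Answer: a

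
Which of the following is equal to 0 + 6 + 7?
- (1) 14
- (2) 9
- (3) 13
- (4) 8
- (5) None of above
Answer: 3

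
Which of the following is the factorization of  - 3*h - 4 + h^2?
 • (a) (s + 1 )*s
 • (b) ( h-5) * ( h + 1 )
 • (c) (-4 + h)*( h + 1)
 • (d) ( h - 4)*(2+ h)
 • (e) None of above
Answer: c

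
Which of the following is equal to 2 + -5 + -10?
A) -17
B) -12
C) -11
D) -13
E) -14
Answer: D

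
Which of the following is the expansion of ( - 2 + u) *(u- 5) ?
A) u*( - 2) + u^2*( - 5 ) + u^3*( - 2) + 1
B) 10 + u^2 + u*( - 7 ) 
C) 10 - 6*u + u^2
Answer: B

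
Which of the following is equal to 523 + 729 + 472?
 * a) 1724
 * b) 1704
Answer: a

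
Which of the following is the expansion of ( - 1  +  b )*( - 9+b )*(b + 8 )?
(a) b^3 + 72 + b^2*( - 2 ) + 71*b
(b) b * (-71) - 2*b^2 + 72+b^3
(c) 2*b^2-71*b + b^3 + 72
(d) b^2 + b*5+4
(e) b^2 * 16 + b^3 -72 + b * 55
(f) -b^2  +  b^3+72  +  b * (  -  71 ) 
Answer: b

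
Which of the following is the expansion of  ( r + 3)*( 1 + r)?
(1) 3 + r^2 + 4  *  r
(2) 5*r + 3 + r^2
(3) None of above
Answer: 1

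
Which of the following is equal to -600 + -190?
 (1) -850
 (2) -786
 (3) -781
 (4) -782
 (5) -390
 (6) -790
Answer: 6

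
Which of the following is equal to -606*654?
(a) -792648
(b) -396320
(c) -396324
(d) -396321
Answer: c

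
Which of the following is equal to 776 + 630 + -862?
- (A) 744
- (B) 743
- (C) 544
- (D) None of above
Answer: C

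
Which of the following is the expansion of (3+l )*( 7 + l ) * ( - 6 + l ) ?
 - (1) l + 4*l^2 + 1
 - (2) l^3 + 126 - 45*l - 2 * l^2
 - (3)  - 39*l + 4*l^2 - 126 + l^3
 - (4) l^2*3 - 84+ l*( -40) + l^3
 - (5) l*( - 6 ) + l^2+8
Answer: 3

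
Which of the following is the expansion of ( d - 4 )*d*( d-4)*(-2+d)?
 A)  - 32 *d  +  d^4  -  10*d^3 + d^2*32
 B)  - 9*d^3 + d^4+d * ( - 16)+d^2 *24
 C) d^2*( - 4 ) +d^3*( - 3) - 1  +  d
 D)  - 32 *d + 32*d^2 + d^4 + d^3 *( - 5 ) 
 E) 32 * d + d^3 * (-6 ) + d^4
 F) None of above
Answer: A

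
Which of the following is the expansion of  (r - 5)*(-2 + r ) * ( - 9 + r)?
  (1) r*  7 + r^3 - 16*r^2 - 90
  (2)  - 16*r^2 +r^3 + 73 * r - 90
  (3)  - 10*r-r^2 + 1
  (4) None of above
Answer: 2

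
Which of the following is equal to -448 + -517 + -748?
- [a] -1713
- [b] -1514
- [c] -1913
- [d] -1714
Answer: a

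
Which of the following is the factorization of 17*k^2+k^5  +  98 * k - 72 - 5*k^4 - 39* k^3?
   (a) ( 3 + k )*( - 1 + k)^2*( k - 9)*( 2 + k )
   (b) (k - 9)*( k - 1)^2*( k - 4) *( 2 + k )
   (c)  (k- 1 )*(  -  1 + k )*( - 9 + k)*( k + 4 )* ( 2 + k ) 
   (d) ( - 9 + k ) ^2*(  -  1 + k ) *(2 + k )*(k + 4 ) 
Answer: c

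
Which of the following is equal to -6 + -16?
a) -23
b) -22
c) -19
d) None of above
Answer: b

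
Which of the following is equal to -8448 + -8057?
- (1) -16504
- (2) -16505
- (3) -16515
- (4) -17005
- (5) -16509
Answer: 2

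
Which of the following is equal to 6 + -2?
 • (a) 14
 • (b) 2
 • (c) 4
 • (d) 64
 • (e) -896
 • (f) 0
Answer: c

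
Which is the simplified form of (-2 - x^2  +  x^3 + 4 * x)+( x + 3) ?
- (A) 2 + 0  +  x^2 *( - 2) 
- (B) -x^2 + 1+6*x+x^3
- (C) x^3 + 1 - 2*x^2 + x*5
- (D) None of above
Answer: D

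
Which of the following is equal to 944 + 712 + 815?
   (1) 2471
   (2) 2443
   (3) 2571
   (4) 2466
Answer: 1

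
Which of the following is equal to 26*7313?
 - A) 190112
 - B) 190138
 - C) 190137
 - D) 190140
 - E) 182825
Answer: B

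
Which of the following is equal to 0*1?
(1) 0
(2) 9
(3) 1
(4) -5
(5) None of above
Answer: 1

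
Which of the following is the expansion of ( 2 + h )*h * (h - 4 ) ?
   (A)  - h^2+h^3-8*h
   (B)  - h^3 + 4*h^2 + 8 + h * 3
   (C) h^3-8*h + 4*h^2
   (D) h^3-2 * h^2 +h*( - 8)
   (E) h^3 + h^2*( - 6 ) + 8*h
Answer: D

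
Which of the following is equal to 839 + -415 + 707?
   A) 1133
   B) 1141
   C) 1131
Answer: C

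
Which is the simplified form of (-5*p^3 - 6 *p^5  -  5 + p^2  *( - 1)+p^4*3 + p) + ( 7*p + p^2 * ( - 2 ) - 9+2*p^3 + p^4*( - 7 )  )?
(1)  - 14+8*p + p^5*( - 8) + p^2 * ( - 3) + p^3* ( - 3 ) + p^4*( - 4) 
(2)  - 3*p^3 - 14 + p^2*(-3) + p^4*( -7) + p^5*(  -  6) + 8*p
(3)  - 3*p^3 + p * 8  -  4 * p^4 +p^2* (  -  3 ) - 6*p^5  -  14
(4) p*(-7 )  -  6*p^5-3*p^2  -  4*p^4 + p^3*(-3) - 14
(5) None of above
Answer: 3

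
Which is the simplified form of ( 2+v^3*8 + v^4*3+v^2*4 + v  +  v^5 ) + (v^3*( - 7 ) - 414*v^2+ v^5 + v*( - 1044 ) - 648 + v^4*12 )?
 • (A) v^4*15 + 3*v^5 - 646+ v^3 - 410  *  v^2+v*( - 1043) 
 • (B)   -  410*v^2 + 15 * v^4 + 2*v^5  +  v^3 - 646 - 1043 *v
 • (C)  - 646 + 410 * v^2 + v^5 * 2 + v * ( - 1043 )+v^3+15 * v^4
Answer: B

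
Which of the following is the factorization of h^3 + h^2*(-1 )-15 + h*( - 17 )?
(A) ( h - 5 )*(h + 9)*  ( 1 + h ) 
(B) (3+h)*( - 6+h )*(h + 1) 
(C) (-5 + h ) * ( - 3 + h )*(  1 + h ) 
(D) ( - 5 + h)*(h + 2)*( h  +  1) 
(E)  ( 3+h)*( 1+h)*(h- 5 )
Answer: E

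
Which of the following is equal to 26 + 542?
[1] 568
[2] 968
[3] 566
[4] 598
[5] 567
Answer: 1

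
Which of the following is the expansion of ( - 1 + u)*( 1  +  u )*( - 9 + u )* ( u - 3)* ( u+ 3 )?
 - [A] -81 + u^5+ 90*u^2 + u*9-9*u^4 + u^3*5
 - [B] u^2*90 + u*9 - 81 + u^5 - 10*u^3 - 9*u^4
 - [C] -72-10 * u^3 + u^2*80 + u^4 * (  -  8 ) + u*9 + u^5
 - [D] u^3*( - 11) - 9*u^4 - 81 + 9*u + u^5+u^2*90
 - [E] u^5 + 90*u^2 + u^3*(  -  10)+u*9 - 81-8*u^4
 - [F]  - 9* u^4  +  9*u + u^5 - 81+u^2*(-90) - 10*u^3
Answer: B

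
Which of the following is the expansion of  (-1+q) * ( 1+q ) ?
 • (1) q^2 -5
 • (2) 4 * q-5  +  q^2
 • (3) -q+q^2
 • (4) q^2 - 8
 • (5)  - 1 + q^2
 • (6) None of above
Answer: 5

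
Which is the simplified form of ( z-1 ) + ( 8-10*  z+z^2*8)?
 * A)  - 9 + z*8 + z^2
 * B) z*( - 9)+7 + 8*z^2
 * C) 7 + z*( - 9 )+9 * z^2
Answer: B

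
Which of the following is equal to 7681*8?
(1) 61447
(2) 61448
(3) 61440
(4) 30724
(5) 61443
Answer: 2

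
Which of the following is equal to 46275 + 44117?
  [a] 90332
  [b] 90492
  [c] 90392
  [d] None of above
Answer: c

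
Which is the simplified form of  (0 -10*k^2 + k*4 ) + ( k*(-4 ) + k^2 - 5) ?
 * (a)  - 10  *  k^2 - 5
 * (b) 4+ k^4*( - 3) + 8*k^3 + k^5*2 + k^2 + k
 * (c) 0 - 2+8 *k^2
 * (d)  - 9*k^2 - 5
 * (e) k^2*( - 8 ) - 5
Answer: d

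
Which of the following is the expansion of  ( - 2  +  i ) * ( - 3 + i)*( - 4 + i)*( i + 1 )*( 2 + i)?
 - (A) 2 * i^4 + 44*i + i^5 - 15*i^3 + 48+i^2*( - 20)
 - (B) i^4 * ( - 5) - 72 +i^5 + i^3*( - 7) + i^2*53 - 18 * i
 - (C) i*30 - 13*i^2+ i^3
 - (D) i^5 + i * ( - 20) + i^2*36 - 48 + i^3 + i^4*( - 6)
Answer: D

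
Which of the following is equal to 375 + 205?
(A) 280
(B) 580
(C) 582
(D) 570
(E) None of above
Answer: B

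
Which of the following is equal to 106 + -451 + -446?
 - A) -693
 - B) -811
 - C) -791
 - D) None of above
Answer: C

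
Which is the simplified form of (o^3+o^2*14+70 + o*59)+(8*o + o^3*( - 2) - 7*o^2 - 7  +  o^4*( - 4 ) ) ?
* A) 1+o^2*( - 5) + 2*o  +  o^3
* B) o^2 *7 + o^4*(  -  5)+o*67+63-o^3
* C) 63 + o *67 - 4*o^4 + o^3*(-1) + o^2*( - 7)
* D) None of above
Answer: D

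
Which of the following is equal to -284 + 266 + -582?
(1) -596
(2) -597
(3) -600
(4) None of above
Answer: 3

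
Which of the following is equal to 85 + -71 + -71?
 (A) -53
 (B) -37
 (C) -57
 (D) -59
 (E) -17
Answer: C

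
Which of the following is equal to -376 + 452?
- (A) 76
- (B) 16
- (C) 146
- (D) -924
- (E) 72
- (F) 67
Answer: A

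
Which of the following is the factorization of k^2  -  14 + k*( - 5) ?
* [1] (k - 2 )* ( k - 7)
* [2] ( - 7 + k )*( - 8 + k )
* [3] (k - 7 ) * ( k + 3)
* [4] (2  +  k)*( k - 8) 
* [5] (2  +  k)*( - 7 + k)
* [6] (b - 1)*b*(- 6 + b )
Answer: 5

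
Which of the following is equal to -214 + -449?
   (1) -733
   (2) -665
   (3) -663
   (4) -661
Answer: 3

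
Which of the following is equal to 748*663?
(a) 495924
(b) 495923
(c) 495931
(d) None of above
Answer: a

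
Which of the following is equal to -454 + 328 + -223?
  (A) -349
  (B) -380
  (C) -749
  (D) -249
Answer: A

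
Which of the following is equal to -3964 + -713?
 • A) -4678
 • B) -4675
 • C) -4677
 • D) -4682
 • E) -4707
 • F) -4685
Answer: C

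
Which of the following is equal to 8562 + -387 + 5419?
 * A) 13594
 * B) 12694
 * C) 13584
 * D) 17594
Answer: A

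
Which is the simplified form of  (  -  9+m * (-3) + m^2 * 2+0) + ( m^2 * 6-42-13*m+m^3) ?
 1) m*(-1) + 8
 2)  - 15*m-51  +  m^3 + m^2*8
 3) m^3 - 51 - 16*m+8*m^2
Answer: 3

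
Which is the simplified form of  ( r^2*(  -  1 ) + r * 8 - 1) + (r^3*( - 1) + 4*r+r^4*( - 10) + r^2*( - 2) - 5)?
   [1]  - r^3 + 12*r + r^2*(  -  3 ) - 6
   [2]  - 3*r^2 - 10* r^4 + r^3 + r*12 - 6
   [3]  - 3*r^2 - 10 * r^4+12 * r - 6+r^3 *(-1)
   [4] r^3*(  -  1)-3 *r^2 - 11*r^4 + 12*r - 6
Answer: 3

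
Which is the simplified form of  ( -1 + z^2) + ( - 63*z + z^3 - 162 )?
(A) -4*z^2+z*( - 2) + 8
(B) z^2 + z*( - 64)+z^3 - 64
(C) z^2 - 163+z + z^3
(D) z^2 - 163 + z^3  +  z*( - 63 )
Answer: D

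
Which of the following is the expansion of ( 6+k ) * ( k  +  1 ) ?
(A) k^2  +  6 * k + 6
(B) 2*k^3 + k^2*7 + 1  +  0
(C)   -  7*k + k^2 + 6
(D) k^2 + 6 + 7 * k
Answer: D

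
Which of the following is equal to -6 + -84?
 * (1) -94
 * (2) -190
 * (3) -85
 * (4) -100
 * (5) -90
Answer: 5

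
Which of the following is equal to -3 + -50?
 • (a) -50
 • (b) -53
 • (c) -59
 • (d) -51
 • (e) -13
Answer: b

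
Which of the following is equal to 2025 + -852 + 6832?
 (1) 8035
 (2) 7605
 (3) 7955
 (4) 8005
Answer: 4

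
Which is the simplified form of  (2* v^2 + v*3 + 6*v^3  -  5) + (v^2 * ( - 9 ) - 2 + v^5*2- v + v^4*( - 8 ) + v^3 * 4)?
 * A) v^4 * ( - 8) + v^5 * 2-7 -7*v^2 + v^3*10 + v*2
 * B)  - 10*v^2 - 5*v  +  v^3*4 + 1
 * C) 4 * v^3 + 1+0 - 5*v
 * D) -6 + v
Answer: A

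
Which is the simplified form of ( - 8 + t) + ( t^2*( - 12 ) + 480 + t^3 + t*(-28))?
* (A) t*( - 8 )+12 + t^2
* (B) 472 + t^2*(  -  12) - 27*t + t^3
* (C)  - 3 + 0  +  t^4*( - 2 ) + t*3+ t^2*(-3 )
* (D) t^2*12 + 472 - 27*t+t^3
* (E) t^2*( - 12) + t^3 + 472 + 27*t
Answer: B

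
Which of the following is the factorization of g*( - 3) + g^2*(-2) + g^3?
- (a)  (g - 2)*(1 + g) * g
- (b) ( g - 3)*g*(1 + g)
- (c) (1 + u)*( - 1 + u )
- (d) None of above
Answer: b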